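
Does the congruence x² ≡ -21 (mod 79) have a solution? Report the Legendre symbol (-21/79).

First reduce: -21 ≡ 58 (mod 79).
Pull out 2: since 79 ≡ 7 (mod 8), (2/79) = +1.
Reciprocity: 29 ≡ 1 and 79 ≡ 3 (mod 4), so (29/79) = +(79/29).
Reduce top mod 29: now compute (21/29).
Reciprocity: 21 ≡ 1 and 29 ≡ 1 (mod 4), so (21/29) = +(29/21).
Reduce top mod 21: now compute (8/21).
Pull out 2^3: since 21 ≡ 5 (mod 8), (2/21) = -1, so (2/21)^3 = -1.
Reached (1/21) = 1. Collecting the sign flips along the way, the symbol is -1.

-1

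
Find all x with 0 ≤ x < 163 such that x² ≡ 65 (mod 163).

Since 163 ≡ 3 (mod 4), a square root of 65 is 65^((163+1)/4) = 65^41 mod 163.
Repeated squaring: 65^2≡150, 65^4≡6, 65^8≡36, 65^16≡155, 65^32≡64 (mod 163).
65^41 = 65^(32+8+1) ≡ 126 (mod 163).
Check: 126² = 15876 ≡ 65 (mod 163). The two roots are 37 and 126.

37, 126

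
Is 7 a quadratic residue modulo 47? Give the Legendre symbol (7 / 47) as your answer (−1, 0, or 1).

1

Euler's criterion: (7/47) ≡ 7^23 (mod 47).
7^2 ≡ 2 (mod 47)
7^4 ≡ 4 (mod 47)
7^8 ≡ 16 (mod 47)
7^16 ≡ 21 (mod 47)
7^23 = 7^(16+4+2+1) ≡ 1 (mod 47).
Result is 1, so (7/47) = 1.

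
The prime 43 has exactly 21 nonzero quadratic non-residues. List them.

2,3,5,7,8,12,18,19,20,22,26,27,28,29,30,32,33,34,37,39,42

Square k = 1,…,21 (k and 43−k give the same square):
1²=1, 2²=4, 3²=9, 4²=16, 5²=25, 6²=36, 7²≡6, 8²≡21, 9²≡38, 10²≡14, 11²≡35, 12²≡15, 13²≡40, 14²≡24, 15²≡10, 16²≡41, 17²≡31, 18²≡23, 19²≡17, 20²≡13, 21²≡11 (mod 43).
The residues are {1, 4, 6, 9, 10, 11, 13, 14, 15, 16, 17, 21, 23, 24, 25, 31, 35, 36, 38, 40, 41}; the non-residues are the remaining 21 nonzero classes.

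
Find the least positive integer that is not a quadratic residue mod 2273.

3

(2/2273) = +1, so 2 is a residue.
(3/2273) = −1, so 3 is the smallest positive non-residue mod 2273.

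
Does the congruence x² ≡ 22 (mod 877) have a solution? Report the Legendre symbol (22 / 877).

Euler's criterion: (22/877) ≡ 22^438 (mod 877).
22^2 ≡ 484 (mod 877)
22^4 ≡ 97 (mod 877)
22^8 ≡ 639 (mod 877)
22^16 ≡ 516 (mod 877)
22^32 ≡ 525 (mod 877)
22^64 ≡ 247 (mod 877)
22^128 ≡ 496 (mod 877)
22^256 ≡ 456 (mod 877)
22^438 = 22^(256+128+32+16+4+2) ≡ 1 (mod 877).
Result is 1, so (22/877) = 1.

1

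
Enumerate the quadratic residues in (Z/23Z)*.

1 2 3 4 6 8 9 12 13 16 18

Square k = 1,…,11 (k and 23−k give the same square):
1²=1, 2²=4, 3²=9, 4²=16, 5²≡2, 6²≡13, 7²≡3, 8²≡18, 9²≡12, 10²≡8, 11²≡6 (mod 23).
So the quadratic residues mod 23 are {1, 2, 3, 4, 6, 8, 9, 12, 13, 16, 18}.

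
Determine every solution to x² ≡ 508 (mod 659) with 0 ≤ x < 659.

Since 659 ≡ 3 (mod 4), a square root of 508 is 508^((659+1)/4) = 508^165 mod 659.
Repeated squaring: 508^2≡395, 508^4≡501, 508^8≡581, 508^16≡153, 508^32≡344, 508^64≡375, 508^128≡258 (mod 659).
508^165 = 508^(128+32+4+1) ≡ 454 (mod 659).
Check: 454² = 206116 ≡ 508 (mod 659). The two roots are 205 and 454.

205, 454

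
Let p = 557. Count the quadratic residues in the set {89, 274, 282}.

(89/557) = -1 → non-residue.
(274/557) = -1 → non-residue.
(282/557) = -1 → non-residue.
Total quadratic residues among the 3: 0.

0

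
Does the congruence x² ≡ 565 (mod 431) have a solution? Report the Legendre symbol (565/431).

-1

Euler's criterion: (565/431) ≡ 134^215 (mod 431).
134^2 ≡ 285 (mod 431)
134^4 ≡ 197 (mod 431)
134^8 ≡ 19 (mod 431)
134^16 ≡ 361 (mod 431)
134^32 ≡ 159 (mod 431)
134^64 ≡ 283 (mod 431)
134^128 ≡ 354 (mod 431)
134^215 = 134^(128+64+16+4+2+1) ≡ 430 (mod 431).
Result is 430 ≡ −1, so (565/431) = −1.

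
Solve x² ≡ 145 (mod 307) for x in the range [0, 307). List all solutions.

51, 256

Since 307 ≡ 3 (mod 4), a square root of 145 is 145^((307+1)/4) = 145^77 mod 307.
Repeated squaring: 145^2≡149, 145^4≡97, 145^8≡199, 145^16≡305, 145^32≡4, 145^64≡16 (mod 307).
145^77 = 145^(64+8+4+1) ≡ 256 (mod 307).
Check: 256² = 65536 ≡ 145 (mod 307). The two roots are 51 and 256.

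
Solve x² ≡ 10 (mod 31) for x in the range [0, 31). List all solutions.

Since 31 ≡ 3 (mod 4), a square root of 10 is 10^((31+1)/4) = 10^8 mod 31.
Repeated squaring: 10^2≡7, 10^4≡18, 10^8≡14 (mod 31).
10^8 = 10^(8) ≡ 14 (mod 31).
Check: 14² = 196 ≡ 10 (mod 31). The two roots are 14 and 17.

14, 17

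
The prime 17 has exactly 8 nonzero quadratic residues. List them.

1, 2, 4, 8, 9, 13, 15, 16

Square k = 1,…,8 (k and 17−k give the same square):
1²=1, 2²=4, 3²=9, 4²=16, 5²≡8, 6²≡2, 7²≡15, 8²≡13 (mod 17).
So the quadratic residues mod 17 are {1, 2, 4, 8, 9, 13, 15, 16}.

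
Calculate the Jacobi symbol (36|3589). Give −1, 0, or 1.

Pull out 2^2: since 3589 ≡ 5 (mod 8), (2/3589) = -1, so (2/3589)^2 = +1.
Reciprocity: 9 ≡ 1 and 3589 ≡ 1 (mod 4), so (9/3589) = +(3589/9).
Reduce top mod 9: now compute (7/9).
Reciprocity: 7 ≡ 3 and 9 ≡ 1 (mod 4), so (7/9) = +(9/7).
Reduce top mod 7: now compute (2/7).
Pull out 2: since 7 ≡ 7 (mod 8), (2/7) = +1.
Reached (1/7) = 1. Collecting the sign flips along the way, the symbol is +1.

1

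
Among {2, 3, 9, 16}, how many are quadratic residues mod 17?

3

(2/17) = +1 → QR.
(3/17) = -1 → non-residue.
(9/17) = +1 → QR.
(16/17) = +1 → QR.
Total quadratic residues among the 4: 3.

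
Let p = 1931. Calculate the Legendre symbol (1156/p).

1

Pull out 2^2: since 1931 ≡ 3 (mod 8), (2/1931) = -1, so (2/1931)^2 = +1.
Reciprocity: 289 ≡ 1 and 1931 ≡ 3 (mod 4), so (289/1931) = +(1931/289).
Reduce top mod 289: now compute (197/289).
Reciprocity: 197 ≡ 1 and 289 ≡ 1 (mod 4), so (197/289) = +(289/197).
Reduce top mod 197: now compute (92/197).
Pull out 2^2: since 197 ≡ 5 (mod 8), (2/197) = -1, so (2/197)^2 = +1.
Reciprocity: 23 ≡ 3 and 197 ≡ 1 (mod 4), so (23/197) = +(197/23).
Reduce top mod 23: now compute (13/23).
Reciprocity: 13 ≡ 1 and 23 ≡ 3 (mod 4), so (13/23) = +(23/13).
Reduce top mod 13: now compute (10/13).
Pull out 2: since 13 ≡ 5 (mod 8), (2/13) = -1.
Reciprocity: 5 ≡ 1 and 13 ≡ 1 (mod 4), so (5/13) = +(13/5).
Reduce top mod 5: now compute (3/5).
Reciprocity: 3 ≡ 3 and 5 ≡ 1 (mod 4), so (3/5) = +(5/3).
Reduce top mod 3: now compute (2/3).
Pull out 2: since 3 ≡ 3 (mod 8), (2/3) = -1.
Reached (1/3) = 1. Collecting the sign flips along the way, the symbol is +1.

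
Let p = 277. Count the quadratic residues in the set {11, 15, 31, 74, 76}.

2

(11/277) = -1 → non-residue.
(15/277) = -1 → non-residue.
(31/277) = -1 → non-residue.
(74/277) = +1 → QR.
(76/277) = +1 → QR.
Total quadratic residues among the 5: 2.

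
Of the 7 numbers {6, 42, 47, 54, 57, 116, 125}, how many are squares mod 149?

(6/149) = +1 → QR.
(42/149) = +1 → QR.
(47/149) = +1 → QR.
(54/149) = +1 → QR.
(57/149) = -1 → non-residue.
(116/149) = +1 → QR.
(125/149) = +1 → QR.
Total quadratic residues among the 7: 6.

6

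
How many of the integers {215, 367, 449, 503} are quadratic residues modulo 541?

3

(215/541) = +1 → QR.
(367/541) = +1 → QR.
(449/541) = +1 → QR.
(503/541) = -1 → non-residue.
Total quadratic residues among the 4: 3.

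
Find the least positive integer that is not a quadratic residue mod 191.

(2/191) = +1, so 2 is a residue.
(3/191) = +1, so 3 is a residue.
(4/191) = +1, so 4 is a residue.
(5/191) = +1, so 5 is a residue.
(6/191) = +1, so 6 is a residue.
(7/191) = −1, so 7 is the smallest positive non-residue mod 191.

7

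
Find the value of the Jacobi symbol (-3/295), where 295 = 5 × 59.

1

First reduce: -3 ≡ 292 (mod 295).
Pull out 2^2: since 295 ≡ 7 (mod 8), (2/295) = +1, so (2/295)^2 = +1.
Reciprocity: 73 ≡ 1 and 295 ≡ 3 (mod 4), so (73/295) = +(295/73).
Reduce top mod 73: now compute (3/73).
Reciprocity: 3 ≡ 3 and 73 ≡ 1 (mod 4), so (3/73) = +(73/3).
Reduce top mod 3: now compute (1/3).
Reached (1/3) = 1. Collecting the sign flips along the way, the symbol is +1.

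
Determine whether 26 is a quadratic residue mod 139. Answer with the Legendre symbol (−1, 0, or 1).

-1

Euler's criterion: (26/139) ≡ 26^69 (mod 139).
26^2 ≡ 120 (mod 139)
26^4 ≡ 83 (mod 139)
26^8 ≡ 78 (mod 139)
26^16 ≡ 107 (mod 139)
26^32 ≡ 51 (mod 139)
26^64 ≡ 99 (mod 139)
26^69 = 26^(64+4+1) ≡ 138 (mod 139).
Result is 138 ≡ −1, so (26/139) = −1.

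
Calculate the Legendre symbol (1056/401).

Euler's criterion: (1056/401) ≡ 254^200 (mod 401).
254^2 ≡ 356 (mod 401)
254^4 ≡ 20 (mod 401)
254^8 ≡ 400 (mod 401)
254^16 ≡ 1 (mod 401)
254^32 ≡ 1 (mod 401)
254^64 ≡ 1 (mod 401)
254^128 ≡ 1 (mod 401)
254^200 = 254^(128+64+8) ≡ 400 (mod 401).
Result is 400 ≡ −1, so (1056/401) = −1.

-1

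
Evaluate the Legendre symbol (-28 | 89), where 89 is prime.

First reduce: -28 ≡ 61 (mod 89).
Reciprocity: 61 ≡ 1 and 89 ≡ 1 (mod 4), so (61/89) = +(89/61).
Reduce top mod 61: now compute (28/61).
Pull out 2^2: since 61 ≡ 5 (mod 8), (2/61) = -1, so (2/61)^2 = +1.
Reciprocity: 7 ≡ 3 and 61 ≡ 1 (mod 4), so (7/61) = +(61/7).
Reduce top mod 7: now compute (5/7).
Reciprocity: 5 ≡ 1 and 7 ≡ 3 (mod 4), so (5/7) = +(7/5).
Reduce top mod 5: now compute (2/5).
Pull out 2: since 5 ≡ 5 (mod 8), (2/5) = -1.
Reached (1/5) = 1. Collecting the sign flips along the way, the symbol is -1.

-1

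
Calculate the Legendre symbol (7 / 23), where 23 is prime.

-1

Euler's criterion: (7/23) ≡ 7^11 (mod 23).
7^2 ≡ 3 (mod 23)
7^4 ≡ 9 (mod 23)
7^8 ≡ 12 (mod 23)
7^11 = 7^(8+2+1) ≡ 22 (mod 23).
Result is 22 ≡ −1, so (7/23) = −1.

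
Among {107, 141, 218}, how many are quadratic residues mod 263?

(107/263) = -1 → non-residue.
(141/263) = -1 → non-residue.
(218/263) = +1 → QR.
Total quadratic residues among the 3: 1.

1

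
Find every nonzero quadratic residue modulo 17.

1, 2, 4, 8, 9, 13, 15, 16

Square k = 1,…,8 (k and 17−k give the same square):
1²=1, 2²=4, 3²=9, 4²=16, 5²≡8, 6²≡2, 7²≡15, 8²≡13 (mod 17).
So the quadratic residues mod 17 are {1, 2, 4, 8, 9, 13, 15, 16}.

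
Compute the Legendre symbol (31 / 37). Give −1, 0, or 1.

-1

Reciprocity: 31 ≡ 3 and 37 ≡ 1 (mod 4), so (31/37) = +(37/31).
Reduce top mod 31: now compute (6/31).
Pull out 2: since 31 ≡ 7 (mod 8), (2/31) = +1.
Reciprocity: 3 ≡ 3 and 31 ≡ 3 (mod 4), so (3/31) = −(31/3).
Reduce top mod 3: now compute (1/3).
Reached (1/3) = 1. Collecting the sign flips along the way, the symbol is -1.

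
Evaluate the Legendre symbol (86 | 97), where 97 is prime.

Euler's criterion: (86/97) ≡ 86^48 (mod 97).
86^2 ≡ 24 (mod 97)
86^4 ≡ 91 (mod 97)
86^8 ≡ 36 (mod 97)
86^16 ≡ 35 (mod 97)
86^32 ≡ 61 (mod 97)
86^48 = 86^(32+16) ≡ 1 (mod 97).
Result is 1, so (86/97) = 1.

1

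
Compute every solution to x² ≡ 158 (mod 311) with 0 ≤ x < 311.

129, 182

Since 311 ≡ 3 (mod 4), a square root of 158 is 158^((311+1)/4) = 158^78 mod 311.
Repeated squaring: 158^2≡84, 158^4≡214, 158^8≡79, 158^16≡21, 158^32≡130, 158^64≡106 (mod 311).
158^78 = 158^(64+8+4+2) ≡ 182 (mod 311).
Check: 182² = 33124 ≡ 158 (mod 311). The two roots are 129 and 182.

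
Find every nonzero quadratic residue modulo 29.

1,4,5,6,7,9,13,16,20,22,23,24,25,28

Square k = 1,…,14 (k and 29−k give the same square):
1²=1, 2²=4, 3²=9, 4²=16, 5²=25, 6²≡7, 7²≡20, 8²≡6, 9²≡23, 10²≡13, 11²≡5, 12²≡28, 13²≡24, 14²≡22 (mod 29).
So the quadratic residues mod 29 are {1, 4, 5, 6, 7, 9, 13, 16, 20, 22, 23, 24, 25, 28}.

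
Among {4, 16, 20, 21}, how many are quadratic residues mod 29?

3

(4/29) = +1 → QR.
(16/29) = +1 → QR.
(20/29) = +1 → QR.
(21/29) = -1 → non-residue.
Total quadratic residues among the 4: 3.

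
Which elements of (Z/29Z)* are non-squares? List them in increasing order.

Square k = 1,…,14 (k and 29−k give the same square):
1²=1, 2²=4, 3²=9, 4²=16, 5²=25, 6²≡7, 7²≡20, 8²≡6, 9²≡23, 10²≡13, 11²≡5, 12²≡28, 13²≡24, 14²≡22 (mod 29).
The residues are {1, 4, 5, 6, 7, 9, 13, 16, 20, 22, 23, 24, 25, 28}; the non-residues are the remaining 14 nonzero classes.

2, 3, 8, 10, 11, 12, 14, 15, 17, 18, 19, 21, 26, 27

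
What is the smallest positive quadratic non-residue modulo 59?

(2/59) = −1, so 2 is the smallest positive non-residue mod 59.

2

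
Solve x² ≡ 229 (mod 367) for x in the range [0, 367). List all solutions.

Since 367 ≡ 3 (mod 4), a square root of 229 is 229^((367+1)/4) = 229^92 mod 367.
Repeated squaring: 229^2≡327, 229^4≡132, 229^8≡175, 229^16≡164, 229^32≡105, 229^64≡15 (mod 367).
229^92 = 229^(64+16+8+4) ≡ 87 (mod 367).
Check: 87² = 7569 ≡ 229 (mod 367). The two roots are 87 and 280.

87, 280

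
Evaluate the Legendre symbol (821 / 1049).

Euler's criterion: (821/1049) ≡ 821^524 (mod 1049).
821^2 ≡ 583 (mod 1049)
821^4 ≡ 13 (mod 1049)
821^8 ≡ 169 (mod 1049)
821^16 ≡ 238 (mod 1049)
821^32 ≡ 1047 (mod 1049)
821^64 ≡ 4 (mod 1049)
821^128 ≡ 16 (mod 1049)
821^256 ≡ 256 (mod 1049)
821^512 ≡ 498 (mod 1049)
821^524 = 821^(512+8+4) ≡ 1048 (mod 1049).
Result is 1048 ≡ −1, so (821/1049) = −1.

-1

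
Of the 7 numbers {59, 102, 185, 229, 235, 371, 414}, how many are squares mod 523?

4

(59/523) = -1 → non-residue.
(102/523) = +1 → QR.
(185/523) = +1 → QR.
(229/523) = -1 → non-residue.
(235/523) = +1 → QR.
(371/523) = +1 → QR.
(414/523) = -1 → non-residue.
Total quadratic residues among the 7: 4.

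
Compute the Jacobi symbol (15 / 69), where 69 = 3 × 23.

Reciprocity: 15 ≡ 3 and 69 ≡ 1 (mod 4), so (15/69) = +(69/15).
Reduce top mod 15: now compute (9/15).
Reciprocity: 9 ≡ 1 and 15 ≡ 3 (mod 4), so (9/15) = +(15/9).
Reduce top mod 9: now compute (6/9).
Pull out 2: since 9 ≡ 1 (mod 8), (2/9) = +1.
Reciprocity: 3 ≡ 3 and 9 ≡ 1 (mod 4), so (3/9) = +(9/3).
Reduce top mod 3: now compute (0/3).
Top reduces to 0: gcd > 1, so the symbol is 0.

0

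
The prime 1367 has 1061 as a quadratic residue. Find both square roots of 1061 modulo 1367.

413, 954

Since 1367 ≡ 3 (mod 4), a square root of 1061 is 1061^((1367+1)/4) = 1061^342 mod 1367.
Repeated squaring: 1061^2≡680, 1061^4≡354, 1061^8≡919, 1061^16≡1122, 1061^32≡1244, 1061^64≡92, 1061^128≡262, 1061^256≡294 (mod 1367).
1061^342 = 1061^(256+64+16+4+2) ≡ 954 (mod 1367).
Check: 954² = 910116 ≡ 1061 (mod 1367). The two roots are 413 and 954.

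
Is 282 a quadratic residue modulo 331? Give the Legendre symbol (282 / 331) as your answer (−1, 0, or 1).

-1

Pull out 2: since 331 ≡ 3 (mod 8), (2/331) = -1.
Reciprocity: 141 ≡ 1 and 331 ≡ 3 (mod 4), so (141/331) = +(331/141).
Reduce top mod 141: now compute (49/141).
Reciprocity: 49 ≡ 1 and 141 ≡ 1 (mod 4), so (49/141) = +(141/49).
Reduce top mod 49: now compute (43/49).
Reciprocity: 43 ≡ 3 and 49 ≡ 1 (mod 4), so (43/49) = +(49/43).
Reduce top mod 43: now compute (6/43).
Pull out 2: since 43 ≡ 3 (mod 8), (2/43) = -1.
Reciprocity: 3 ≡ 3 and 43 ≡ 3 (mod 4), so (3/43) = −(43/3).
Reduce top mod 3: now compute (1/3).
Reached (1/3) = 1. Collecting the sign flips along the way, the symbol is -1.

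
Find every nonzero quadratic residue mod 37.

Square k = 1,…,18 (k and 37−k give the same square):
1²=1, 2²=4, 3²=9, 4²=16, 5²=25, 6²=36, 7²≡12, 8²≡27, 9²≡7, 10²≡26, 11²≡10, 12²≡33, 13²≡21, 14²≡11, 15²≡3, 16²≡34, 17²≡30, 18²≡28 (mod 37).
So the quadratic residues mod 37 are {1, 3, 4, 7, 9, 10, 11, 12, 16, 21, 25, 26, 27, 28, 30, 33, 34, 36}.

1, 3, 4, 7, 9, 10, 11, 12, 16, 21, 25, 26, 27, 28, 30, 33, 34, 36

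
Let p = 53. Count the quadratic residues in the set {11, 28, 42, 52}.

4

(11/53) = +1 → QR.
(28/53) = +1 → QR.
(42/53) = +1 → QR.
(52/53) = +1 → QR.
Total quadratic residues among the 4: 4.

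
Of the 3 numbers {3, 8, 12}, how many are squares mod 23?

3

(3/23) = +1 → QR.
(8/23) = +1 → QR.
(12/23) = +1 → QR.
Total quadratic residues among the 3: 3.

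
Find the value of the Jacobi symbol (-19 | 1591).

First reduce: -19 ≡ 1572 (mod 1591).
Pull out 2^2: since 1591 ≡ 7 (mod 8), (2/1591) = +1, so (2/1591)^2 = +1.
Reciprocity: 393 ≡ 1 and 1591 ≡ 3 (mod 4), so (393/1591) = +(1591/393).
Reduce top mod 393: now compute (19/393).
Reciprocity: 19 ≡ 3 and 393 ≡ 1 (mod 4), so (19/393) = +(393/19).
Reduce top mod 19: now compute (13/19).
Reciprocity: 13 ≡ 1 and 19 ≡ 3 (mod 4), so (13/19) = +(19/13).
Reduce top mod 13: now compute (6/13).
Pull out 2: since 13 ≡ 5 (mod 8), (2/13) = -1.
Reciprocity: 3 ≡ 3 and 13 ≡ 1 (mod 4), so (3/13) = +(13/3).
Reduce top mod 3: now compute (1/3).
Reached (1/3) = 1. Collecting the sign flips along the way, the symbol is -1.

-1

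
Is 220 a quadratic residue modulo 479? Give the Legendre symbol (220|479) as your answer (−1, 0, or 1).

1

Pull out 2^2: since 479 ≡ 7 (mod 8), (2/479) = +1, so (2/479)^2 = +1.
Reciprocity: 55 ≡ 3 and 479 ≡ 3 (mod 4), so (55/479) = −(479/55).
Reduce top mod 55: now compute (39/55).
Reciprocity: 39 ≡ 3 and 55 ≡ 3 (mod 4), so (39/55) = −(55/39).
Reduce top mod 39: now compute (16/39).
Pull out 2^4: since 39 ≡ 7 (mod 8), (2/39) = +1, so (2/39)^4 = +1.
Reached (1/39) = 1. Collecting the sign flips along the way, the symbol is +1.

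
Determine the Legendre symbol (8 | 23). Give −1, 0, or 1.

Euler's criterion: (8/23) ≡ 8^11 (mod 23).
8^2 ≡ 18 (mod 23)
8^4 ≡ 2 (mod 23)
8^8 ≡ 4 (mod 23)
8^11 = 8^(8+2+1) ≡ 1 (mod 23).
Result is 1, so (8/23) = 1.

1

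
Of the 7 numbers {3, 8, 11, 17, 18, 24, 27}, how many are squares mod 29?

1

(3/29) = -1 → non-residue.
(8/29) = -1 → non-residue.
(11/29) = -1 → non-residue.
(17/29) = -1 → non-residue.
(18/29) = -1 → non-residue.
(24/29) = +1 → QR.
(27/29) = -1 → non-residue.
Total quadratic residues among the 7: 1.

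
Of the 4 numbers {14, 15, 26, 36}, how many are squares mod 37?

2

(14/37) = -1 → non-residue.
(15/37) = -1 → non-residue.
(26/37) = +1 → QR.
(36/37) = +1 → QR.
Total quadratic residues among the 4: 2.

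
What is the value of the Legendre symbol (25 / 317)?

Euler's criterion: (25/317) ≡ 25^158 (mod 317).
25^2 ≡ 308 (mod 317)
25^4 ≡ 81 (mod 317)
25^8 ≡ 221 (mod 317)
25^16 ≡ 23 (mod 317)
25^32 ≡ 212 (mod 317)
25^64 ≡ 247 (mod 317)
25^128 ≡ 145 (mod 317)
25^158 = 25^(128+16+8+4+2) ≡ 1 (mod 317).
Result is 1, so (25/317) = 1.

1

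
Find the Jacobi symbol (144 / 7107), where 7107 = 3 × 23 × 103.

Pull out 2^4: since 7107 ≡ 3 (mod 8), (2/7107) = -1, so (2/7107)^4 = +1.
Reciprocity: 9 ≡ 1 and 7107 ≡ 3 (mod 4), so (9/7107) = +(7107/9).
Reduce top mod 9: now compute (6/9).
Pull out 2: since 9 ≡ 1 (mod 8), (2/9) = +1.
Reciprocity: 3 ≡ 3 and 9 ≡ 1 (mod 4), so (3/9) = +(9/3).
Reduce top mod 3: now compute (0/3).
Top reduces to 0: gcd > 1, so the symbol is 0.

0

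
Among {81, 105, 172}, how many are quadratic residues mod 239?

1

(81/239) = +1 → QR.
(105/239) = -1 → non-residue.
(172/239) = -1 → non-residue.
Total quadratic residues among the 3: 1.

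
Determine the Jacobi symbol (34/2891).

Pull out 2: since 2891 ≡ 3 (mod 8), (2/2891) = -1.
Reciprocity: 17 ≡ 1 and 2891 ≡ 3 (mod 4), so (17/2891) = +(2891/17).
Reduce top mod 17: now compute (1/17).
Reached (1/17) = 1. Collecting the sign flips along the way, the symbol is -1.

-1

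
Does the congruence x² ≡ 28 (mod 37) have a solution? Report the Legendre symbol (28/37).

Euler's criterion: (28/37) ≡ 28^18 (mod 37).
28^2 ≡ 7 (mod 37)
28^4 ≡ 12 (mod 37)
28^8 ≡ 33 (mod 37)
28^16 ≡ 16 (mod 37)
28^18 = 28^(16+2) ≡ 1 (mod 37).
Result is 1, so (28/37) = 1.

1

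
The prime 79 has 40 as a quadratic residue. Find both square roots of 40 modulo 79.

35, 44

Since 79 ≡ 3 (mod 4), a square root of 40 is 40^((79+1)/4) = 40^20 mod 79.
Repeated squaring: 40^2≡20, 40^4≡5, 40^8≡25, 40^16≡72 (mod 79).
40^20 = 40^(16+4) ≡ 44 (mod 79).
Check: 44² = 1936 ≡ 40 (mod 79). The two roots are 35 and 44.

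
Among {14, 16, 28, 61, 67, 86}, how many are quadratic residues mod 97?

(14/97) = -1 → non-residue.
(16/97) = +1 → QR.
(28/97) = -1 → non-residue.
(61/97) = +1 → QR.
(67/97) = -1 → non-residue.
(86/97) = +1 → QR.
Total quadratic residues among the 6: 3.

3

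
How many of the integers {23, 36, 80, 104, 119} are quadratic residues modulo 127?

(23/127) = -1 → non-residue.
(36/127) = +1 → QR.
(80/127) = -1 → non-residue.
(104/127) = +1 → QR.
(119/127) = -1 → non-residue.
Total quadratic residues among the 5: 2.

2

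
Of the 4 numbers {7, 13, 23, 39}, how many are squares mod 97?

(7/97) = -1 → non-residue.
(13/97) = -1 → non-residue.
(23/97) = -1 → non-residue.
(39/97) = -1 → non-residue.
Total quadratic residues among the 4: 0.

0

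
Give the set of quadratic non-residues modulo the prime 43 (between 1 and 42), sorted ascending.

Square k = 1,…,21 (k and 43−k give the same square):
1²=1, 2²=4, 3²=9, 4²=16, 5²=25, 6²=36, 7²≡6, 8²≡21, 9²≡38, 10²≡14, 11²≡35, 12²≡15, 13²≡40, 14²≡24, 15²≡10, 16²≡41, 17²≡31, 18²≡23, 19²≡17, 20²≡13, 21²≡11 (mod 43).
The residues are {1, 4, 6, 9, 10, 11, 13, 14, 15, 16, 17, 21, 23, 24, 25, 31, 35, 36, 38, 40, 41}; the non-residues are the remaining 21 nonzero classes.

2,3,5,7,8,12,18,19,20,22,26,27,28,29,30,32,33,34,37,39,42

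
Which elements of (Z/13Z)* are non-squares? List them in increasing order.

Square k = 1,…,6 (k and 13−k give the same square):
1²=1, 2²=4, 3²=9, 4²≡3, 5²≡12, 6²≡10 (mod 13).
The residues are {1, 3, 4, 9, 10, 12}; the non-residues are the remaining 6 nonzero classes.

2 5 6 7 8 11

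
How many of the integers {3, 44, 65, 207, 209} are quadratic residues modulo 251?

4

(3/251) = +1 → QR.
(44/251) = -1 → non-residue.
(65/251) = +1 → QR.
(207/251) = +1 → QR.
(209/251) = +1 → QR.
Total quadratic residues among the 5: 4.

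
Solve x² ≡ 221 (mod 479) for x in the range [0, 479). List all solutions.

Since 479 ≡ 3 (mod 4), a square root of 221 is 221^((479+1)/4) = 221^120 mod 479.
Repeated squaring: 221^2≡462, 221^4≡289, 221^8≡175, 221^16≡448, 221^32≡3, 221^64≡9 (mod 479).
221^120 = 221^(64+32+16+8) ≡ 99 (mod 479).
Check: 99² = 9801 ≡ 221 (mod 479). The two roots are 99 and 380.

99, 380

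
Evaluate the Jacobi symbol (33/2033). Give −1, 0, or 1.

Reciprocity: 33 ≡ 1 and 2033 ≡ 1 (mod 4), so (33/2033) = +(2033/33).
Reduce top mod 33: now compute (20/33).
Pull out 2^2: since 33 ≡ 1 (mod 8), (2/33) = +1, so (2/33)^2 = +1.
Reciprocity: 5 ≡ 1 and 33 ≡ 1 (mod 4), so (5/33) = +(33/5).
Reduce top mod 5: now compute (3/5).
Reciprocity: 3 ≡ 3 and 5 ≡ 1 (mod 4), so (3/5) = +(5/3).
Reduce top mod 3: now compute (2/3).
Pull out 2: since 3 ≡ 3 (mod 8), (2/3) = -1.
Reached (1/3) = 1. Collecting the sign flips along the way, the symbol is -1.

-1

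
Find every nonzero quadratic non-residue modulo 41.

Square k = 1,…,20 (k and 41−k give the same square):
1²=1, 2²=4, 3²=9, 4²=16, 5²=25, 6²=36, 7²≡8, 8²≡23, 9²≡40, 10²≡18, 11²≡39, 12²≡21, 13²≡5, 14²≡32, 15²≡20, 16²≡10, 17²≡2, 18²≡37, 19²≡33, 20²≡31 (mod 41).
The residues are {1, 2, 4, 5, 8, 9, 10, 16, 18, 20, 21, 23, 25, 31, 32, 33, 36, 37, 39, 40}; the non-residues are the remaining 20 nonzero classes.

3, 6, 7, 11, 12, 13, 14, 15, 17, 19, 22, 24, 26, 27, 28, 29, 30, 34, 35, 38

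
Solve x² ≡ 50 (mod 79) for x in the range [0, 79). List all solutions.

34, 45

Since 79 ≡ 3 (mod 4), a square root of 50 is 50^((79+1)/4) = 50^20 mod 79.
Repeated squaring: 50^2≡51, 50^4≡73, 50^8≡36, 50^16≡32 (mod 79).
50^20 = 50^(16+4) ≡ 45 (mod 79).
Check: 45² = 2025 ≡ 50 (mod 79). The two roots are 34 and 45.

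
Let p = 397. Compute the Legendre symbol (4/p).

1

Pull out 2^2: since 397 ≡ 5 (mod 8), (2/397) = -1, so (2/397)^2 = +1.
Reached (1/397) = 1. Collecting the sign flips along the way, the symbol is +1.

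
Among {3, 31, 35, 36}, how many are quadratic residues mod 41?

2

(3/41) = -1 → non-residue.
(31/41) = +1 → QR.
(35/41) = -1 → non-residue.
(36/41) = +1 → QR.
Total quadratic residues among the 4: 2.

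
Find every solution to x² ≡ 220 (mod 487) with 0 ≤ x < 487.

41, 446

Since 487 ≡ 3 (mod 4), a square root of 220 is 220^((487+1)/4) = 220^122 mod 487.
Repeated squaring: 220^2≡187, 220^4≡392, 220^8≡259, 220^16≡362, 220^32≡41, 220^64≡220 (mod 487).
220^122 = 220^(64+32+16+8+2) ≡ 41 (mod 487).
Check: 41² = 1681 ≡ 220 (mod 487). The two roots are 41 and 446.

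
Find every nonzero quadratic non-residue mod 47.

Square k = 1,…,23 (k and 47−k give the same square):
1²=1, 2²=4, 3²=9, 4²=16, 5²=25, 6²=36, 7²≡2, 8²≡17, 9²≡34, 10²≡6, 11²≡27, 12²≡3, 13²≡28, 14²≡8, 15²≡37, 16²≡21, 17²≡7, 18²≡42, 19²≡32, 20²≡24, 21²≡18, 22²≡14, 23²≡12 (mod 47).
The residues are {1, 2, 3, 4, 6, 7, 8, 9, 12, 14, 16, 17, 18, 21, 24, 25, 27, 28, 32, 34, 36, 37, 42}; the non-residues are the remaining 23 nonzero classes.

5 10 11 13 15 19 20 22 23 26 29 30 31 33 35 38 39 40 41 43 44 45 46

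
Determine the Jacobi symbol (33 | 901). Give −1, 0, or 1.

-1

Reciprocity: 33 ≡ 1 and 901 ≡ 1 (mod 4), so (33/901) = +(901/33).
Reduce top mod 33: now compute (10/33).
Pull out 2: since 33 ≡ 1 (mod 8), (2/33) = +1.
Reciprocity: 5 ≡ 1 and 33 ≡ 1 (mod 4), so (5/33) = +(33/5).
Reduce top mod 5: now compute (3/5).
Reciprocity: 3 ≡ 3 and 5 ≡ 1 (mod 4), so (3/5) = +(5/3).
Reduce top mod 3: now compute (2/3).
Pull out 2: since 3 ≡ 3 (mod 8), (2/3) = -1.
Reached (1/3) = 1. Collecting the sign flips along the way, the symbol is -1.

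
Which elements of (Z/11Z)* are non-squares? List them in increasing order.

Square k = 1,…,5 (k and 11−k give the same square):
1²=1, 2²=4, 3²=9, 4²≡5, 5²≡3 (mod 11).
The residues are {1, 3, 4, 5, 9}; the non-residues are the remaining 5 nonzero classes.

2, 6, 7, 8, 10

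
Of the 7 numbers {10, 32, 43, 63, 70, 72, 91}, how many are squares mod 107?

1

(10/107) = +1 → QR.
(32/107) = -1 → non-residue.
(43/107) = -1 → non-residue.
(63/107) = -1 → non-residue.
(70/107) = -1 → non-residue.
(72/107) = -1 → non-residue.
(91/107) = -1 → non-residue.
Total quadratic residues among the 7: 1.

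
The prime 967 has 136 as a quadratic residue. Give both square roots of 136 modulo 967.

121, 846

Since 967 ≡ 3 (mod 4), a square root of 136 is 136^((967+1)/4) = 136^242 mod 967.
Repeated squaring: 136^2≡123, 136^4≡624, 136^8≡642, 136^16≡222, 136^32≡934, 136^64≡122, 136^128≡379 (mod 967).
136^242 = 136^(128+64+32+16+2) ≡ 121 (mod 967).
Check: 121² = 14641 ≡ 136 (mod 967). The two roots are 121 and 846.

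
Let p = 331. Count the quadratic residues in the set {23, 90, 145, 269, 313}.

(23/331) = -1 → non-residue.
(90/331) = -1 → non-residue.
(145/331) = -1 → non-residue.
(269/331) = +1 → QR.
(313/331) = +1 → QR.
Total quadratic residues among the 5: 2.

2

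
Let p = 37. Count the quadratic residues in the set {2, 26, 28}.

(2/37) = -1 → non-residue.
(26/37) = +1 → QR.
(28/37) = +1 → QR.
Total quadratic residues among the 3: 2.

2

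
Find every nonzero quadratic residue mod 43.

Square k = 1,…,21 (k and 43−k give the same square):
1²=1, 2²=4, 3²=9, 4²=16, 5²=25, 6²=36, 7²≡6, 8²≡21, 9²≡38, 10²≡14, 11²≡35, 12²≡15, 13²≡40, 14²≡24, 15²≡10, 16²≡41, 17²≡31, 18²≡23, 19²≡17, 20²≡13, 21²≡11 (mod 43).
So the quadratic residues mod 43 are {1, 4, 6, 9, 10, 11, 13, 14, 15, 16, 17, 21, 23, 24, 25, 31, 35, 36, 38, 40, 41}.

1, 4, 6, 9, 10, 11, 13, 14, 15, 16, 17, 21, 23, 24, 25, 31, 35, 36, 38, 40, 41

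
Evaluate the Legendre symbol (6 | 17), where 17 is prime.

Euler's criterion: (6/17) ≡ 6^8 (mod 17).
6^2 ≡ 2 (mod 17)
6^4 ≡ 4 (mod 17)
6^8 ≡ 16 (mod 17)
6^8 = 6^(8) ≡ 16 (mod 17).
Result is 16 ≡ −1, so (6/17) = −1.

-1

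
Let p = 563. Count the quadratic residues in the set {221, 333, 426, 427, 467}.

(221/563) = +1 → QR.
(333/563) = -1 → non-residue.
(426/563) = -1 → non-residue.
(427/563) = +1 → QR.
(467/563) = +1 → QR.
Total quadratic residues among the 5: 3.

3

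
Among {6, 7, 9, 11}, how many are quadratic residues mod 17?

(6/17) = -1 → non-residue.
(7/17) = -1 → non-residue.
(9/17) = +1 → QR.
(11/17) = -1 → non-residue.
Total quadratic residues among the 4: 1.

1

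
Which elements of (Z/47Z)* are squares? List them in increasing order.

1, 2, 3, 4, 6, 7, 8, 9, 12, 14, 16, 17, 18, 21, 24, 25, 27, 28, 32, 34, 36, 37, 42

Square k = 1,…,23 (k and 47−k give the same square):
1²=1, 2²=4, 3²=9, 4²=16, 5²=25, 6²=36, 7²≡2, 8²≡17, 9²≡34, 10²≡6, 11²≡27, 12²≡3, 13²≡28, 14²≡8, 15²≡37, 16²≡21, 17²≡7, 18²≡42, 19²≡32, 20²≡24, 21²≡18, 22²≡14, 23²≡12 (mod 47).
So the quadratic residues mod 47 are {1, 2, 3, 4, 6, 7, 8, 9, 12, 14, 16, 17, 18, 21, 24, 25, 27, 28, 32, 34, 36, 37, 42}.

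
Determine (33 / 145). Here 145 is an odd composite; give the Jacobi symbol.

Reciprocity: 33 ≡ 1 and 145 ≡ 1 (mod 4), so (33/145) = +(145/33).
Reduce top mod 33: now compute (13/33).
Reciprocity: 13 ≡ 1 and 33 ≡ 1 (mod 4), so (13/33) = +(33/13).
Reduce top mod 13: now compute (7/13).
Reciprocity: 7 ≡ 3 and 13 ≡ 1 (mod 4), so (7/13) = +(13/7).
Reduce top mod 7: now compute (6/7).
Pull out 2: since 7 ≡ 7 (mod 8), (2/7) = +1.
Reciprocity: 3 ≡ 3 and 7 ≡ 3 (mod 4), so (3/7) = −(7/3).
Reduce top mod 3: now compute (1/3).
Reached (1/3) = 1. Collecting the sign flips along the way, the symbol is -1.

-1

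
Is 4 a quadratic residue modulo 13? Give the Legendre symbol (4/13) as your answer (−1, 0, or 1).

1

Pull out 2^2: since 13 ≡ 5 (mod 8), (2/13) = -1, so (2/13)^2 = +1.
Reached (1/13) = 1. Collecting the sign flips along the way, the symbol is +1.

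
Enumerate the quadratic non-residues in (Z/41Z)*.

Square k = 1,…,20 (k and 41−k give the same square):
1²=1, 2²=4, 3²=9, 4²=16, 5²=25, 6²=36, 7²≡8, 8²≡23, 9²≡40, 10²≡18, 11²≡39, 12²≡21, 13²≡5, 14²≡32, 15²≡20, 16²≡10, 17²≡2, 18²≡37, 19²≡33, 20²≡31 (mod 41).
The residues are {1, 2, 4, 5, 8, 9, 10, 16, 18, 20, 21, 23, 25, 31, 32, 33, 36, 37, 39, 40}; the non-residues are the remaining 20 nonzero classes.

3, 6, 7, 11, 12, 13, 14, 15, 17, 19, 22, 24, 26, 27, 28, 29, 30, 34, 35, 38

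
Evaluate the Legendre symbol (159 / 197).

Reciprocity: 159 ≡ 3 and 197 ≡ 1 (mod 4), so (159/197) = +(197/159).
Reduce top mod 159: now compute (38/159).
Pull out 2: since 159 ≡ 7 (mod 8), (2/159) = +1.
Reciprocity: 19 ≡ 3 and 159 ≡ 3 (mod 4), so (19/159) = −(159/19).
Reduce top mod 19: now compute (7/19).
Reciprocity: 7 ≡ 3 and 19 ≡ 3 (mod 4), so (7/19) = −(19/7).
Reduce top mod 7: now compute (5/7).
Reciprocity: 5 ≡ 1 and 7 ≡ 3 (mod 4), so (5/7) = +(7/5).
Reduce top mod 5: now compute (2/5).
Pull out 2: since 5 ≡ 5 (mod 8), (2/5) = -1.
Reached (1/5) = 1. Collecting the sign flips along the way, the symbol is -1.

-1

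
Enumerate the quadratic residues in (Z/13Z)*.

Square k = 1,…,6 (k and 13−k give the same square):
1²=1, 2²=4, 3²=9, 4²≡3, 5²≡12, 6²≡10 (mod 13).
So the quadratic residues mod 13 are {1, 3, 4, 9, 10, 12}.

1, 3, 4, 9, 10, 12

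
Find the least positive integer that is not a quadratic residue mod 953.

(2/953) = +1, so 2 is a residue.
(3/953) = −1, so 3 is the smallest positive non-residue mod 953.

3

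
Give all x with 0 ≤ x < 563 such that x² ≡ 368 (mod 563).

Since 563 ≡ 3 (mod 4), a square root of 368 is 368^((563+1)/4) = 368^141 mod 563.
Repeated squaring: 368^2≡304, 368^4≡84, 368^8≡300, 368^16≡483, 368^32≡207, 368^64≡61, 368^128≡343 (mod 563).
368^141 = 368^(128+8+4+1) ≡ 81 (mod 563).
Check: 81² = 6561 ≡ 368 (mod 563). The two roots are 81 and 482.

81, 482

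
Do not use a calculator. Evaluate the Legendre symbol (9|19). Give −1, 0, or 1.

Reciprocity: 9 ≡ 1 and 19 ≡ 3 (mod 4), so (9/19) = +(19/9).
Reduce top mod 9: now compute (1/9).
Reached (1/9) = 1. Collecting the sign flips along the way, the symbol is +1.

1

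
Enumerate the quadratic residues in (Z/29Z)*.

1, 4, 5, 6, 7, 9, 13, 16, 20, 22, 23, 24, 25, 28

Square k = 1,…,14 (k and 29−k give the same square):
1²=1, 2²=4, 3²=9, 4²=16, 5²=25, 6²≡7, 7²≡20, 8²≡6, 9²≡23, 10²≡13, 11²≡5, 12²≡28, 13²≡24, 14²≡22 (mod 29).
So the quadratic residues mod 29 are {1, 4, 5, 6, 7, 9, 13, 16, 20, 22, 23, 24, 25, 28}.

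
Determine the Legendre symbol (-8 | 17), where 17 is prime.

1

Euler's criterion: (-8/17) ≡ 9^8 (mod 17).
9^2 ≡ 13 (mod 17)
9^4 ≡ 16 (mod 17)
9^8 ≡ 1 (mod 17)
9^8 = 9^(8) ≡ 1 (mod 17).
Result is 1, so (-8/17) = 1.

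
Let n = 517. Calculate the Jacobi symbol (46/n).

1

Pull out 2: since 517 ≡ 5 (mod 8), (2/517) = -1.
Reciprocity: 23 ≡ 3 and 517 ≡ 1 (mod 4), so (23/517) = +(517/23).
Reduce top mod 23: now compute (11/23).
Reciprocity: 11 ≡ 3 and 23 ≡ 3 (mod 4), so (11/23) = −(23/11).
Reduce top mod 11: now compute (1/11).
Reached (1/11) = 1. Collecting the sign flips along the way, the symbol is +1.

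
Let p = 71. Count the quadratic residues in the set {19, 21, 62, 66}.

1

(19/71) = +1 → QR.
(21/71) = -1 → non-residue.
(62/71) = -1 → non-residue.
(66/71) = -1 → non-residue.
Total quadratic residues among the 4: 1.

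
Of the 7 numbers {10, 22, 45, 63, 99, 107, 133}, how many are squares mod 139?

4

(10/139) = -1 → non-residue.
(22/139) = -1 → non-residue.
(45/139) = +1 → QR.
(63/139) = +1 → QR.
(99/139) = +1 → QR.
(107/139) = +1 → QR.
(133/139) = -1 → non-residue.
Total quadratic residues among the 7: 4.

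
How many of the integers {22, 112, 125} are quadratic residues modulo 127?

(22/127) = +1 → QR.
(112/127) = -1 → non-residue.
(125/127) = -1 → non-residue.
Total quadratic residues among the 3: 1.

1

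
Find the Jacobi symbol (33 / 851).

Reciprocity: 33 ≡ 1 and 851 ≡ 3 (mod 4), so (33/851) = +(851/33).
Reduce top mod 33: now compute (26/33).
Pull out 2: since 33 ≡ 1 (mod 8), (2/33) = +1.
Reciprocity: 13 ≡ 1 and 33 ≡ 1 (mod 4), so (13/33) = +(33/13).
Reduce top mod 13: now compute (7/13).
Reciprocity: 7 ≡ 3 and 13 ≡ 1 (mod 4), so (7/13) = +(13/7).
Reduce top mod 7: now compute (6/7).
Pull out 2: since 7 ≡ 7 (mod 8), (2/7) = +1.
Reciprocity: 3 ≡ 3 and 7 ≡ 3 (mod 4), so (3/7) = −(7/3).
Reduce top mod 3: now compute (1/3).
Reached (1/3) = 1. Collecting the sign flips along the way, the symbol is -1.

-1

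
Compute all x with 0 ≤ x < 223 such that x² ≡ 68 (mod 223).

Since 223 ≡ 3 (mod 4), a square root of 68 is 68^((223+1)/4) = 68^56 mod 223.
Repeated squaring: 68^2≡164, 68^4≡136, 68^8≡210, 68^16≡169, 68^32≡17 (mod 223).
68^56 = 68^(32+16+8) ≡ 115 (mod 223).
Check: 115² = 13225 ≡ 68 (mod 223). The two roots are 108 and 115.

108, 115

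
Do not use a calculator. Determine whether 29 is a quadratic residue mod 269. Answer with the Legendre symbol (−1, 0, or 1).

Reciprocity: 29 ≡ 1 and 269 ≡ 1 (mod 4), so (29/269) = +(269/29).
Reduce top mod 29: now compute (8/29).
Pull out 2^3: since 29 ≡ 5 (mod 8), (2/29) = -1, so (2/29)^3 = -1.
Reached (1/29) = 1. Collecting the sign flips along the way, the symbol is -1.

-1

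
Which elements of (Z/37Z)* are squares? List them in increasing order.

Square k = 1,…,18 (k and 37−k give the same square):
1²=1, 2²=4, 3²=9, 4²=16, 5²=25, 6²=36, 7²≡12, 8²≡27, 9²≡7, 10²≡26, 11²≡10, 12²≡33, 13²≡21, 14²≡11, 15²≡3, 16²≡34, 17²≡30, 18²≡28 (mod 37).
So the quadratic residues mod 37 are {1, 3, 4, 7, 9, 10, 11, 12, 16, 21, 25, 26, 27, 28, 30, 33, 34, 36}.

1,3,4,7,9,10,11,12,16,21,25,26,27,28,30,33,34,36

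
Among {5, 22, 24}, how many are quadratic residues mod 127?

1

(5/127) = -1 → non-residue.
(22/127) = +1 → QR.
(24/127) = -1 → non-residue.
Total quadratic residues among the 3: 1.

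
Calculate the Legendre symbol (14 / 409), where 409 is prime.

-1

Pull out 2: since 409 ≡ 1 (mod 8), (2/409) = +1.
Reciprocity: 7 ≡ 3 and 409 ≡ 1 (mod 4), so (7/409) = +(409/7).
Reduce top mod 7: now compute (3/7).
Reciprocity: 3 ≡ 3 and 7 ≡ 3 (mod 4), so (3/7) = −(7/3).
Reduce top mod 3: now compute (1/3).
Reached (1/3) = 1. Collecting the sign flips along the way, the symbol is -1.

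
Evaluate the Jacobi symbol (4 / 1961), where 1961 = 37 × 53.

1

Pull out 2^2: since 1961 ≡ 1 (mod 8), (2/1961) = +1, so (2/1961)^2 = +1.
Reached (1/1961) = 1. Collecting the sign flips along the way, the symbol is +1.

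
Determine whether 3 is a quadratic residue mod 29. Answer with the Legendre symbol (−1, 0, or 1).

-1

Reciprocity: 3 ≡ 3 and 29 ≡ 1 (mod 4), so (3/29) = +(29/3).
Reduce top mod 3: now compute (2/3).
Pull out 2: since 3 ≡ 3 (mod 8), (2/3) = -1.
Reached (1/3) = 1. Collecting the sign flips along the way, the symbol is -1.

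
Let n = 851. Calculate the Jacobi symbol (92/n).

Pull out 2^2: since 851 ≡ 3 (mod 8), (2/851) = -1, so (2/851)^2 = +1.
Reciprocity: 23 ≡ 3 and 851 ≡ 3 (mod 4), so (23/851) = −(851/23).
Reduce top mod 23: now compute (0/23).
Top reduces to 0: gcd > 1, so the symbol is 0.

0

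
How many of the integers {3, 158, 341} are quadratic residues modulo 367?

(3/367) = -1 → non-residue.
(158/367) = -1 → non-residue.
(341/367) = -1 → non-residue.
Total quadratic residues among the 3: 0.

0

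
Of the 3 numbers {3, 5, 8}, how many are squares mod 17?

1

(3/17) = -1 → non-residue.
(5/17) = -1 → non-residue.
(8/17) = +1 → QR.
Total quadratic residues among the 3: 1.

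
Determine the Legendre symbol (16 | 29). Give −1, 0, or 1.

1

Pull out 2^4: since 29 ≡ 5 (mod 8), (2/29) = -1, so (2/29)^4 = +1.
Reached (1/29) = 1. Collecting the sign flips along the way, the symbol is +1.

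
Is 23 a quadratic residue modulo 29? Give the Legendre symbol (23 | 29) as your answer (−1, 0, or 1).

Reciprocity: 23 ≡ 3 and 29 ≡ 1 (mod 4), so (23/29) = +(29/23).
Reduce top mod 23: now compute (6/23).
Pull out 2: since 23 ≡ 7 (mod 8), (2/23) = +1.
Reciprocity: 3 ≡ 3 and 23 ≡ 3 (mod 4), so (3/23) = −(23/3).
Reduce top mod 3: now compute (2/3).
Pull out 2: since 3 ≡ 3 (mod 8), (2/3) = -1.
Reached (1/3) = 1. Collecting the sign flips along the way, the symbol is +1.

1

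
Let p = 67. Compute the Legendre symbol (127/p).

1

First reduce: 127 ≡ 60 (mod 67).
Pull out 2^2: since 67 ≡ 3 (mod 8), (2/67) = -1, so (2/67)^2 = +1.
Reciprocity: 15 ≡ 3 and 67 ≡ 3 (mod 4), so (15/67) = −(67/15).
Reduce top mod 15: now compute (7/15).
Reciprocity: 7 ≡ 3 and 15 ≡ 3 (mod 4), so (7/15) = −(15/7).
Reduce top mod 7: now compute (1/7).
Reached (1/7) = 1. Collecting the sign flips along the way, the symbol is +1.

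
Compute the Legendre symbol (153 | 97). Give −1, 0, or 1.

First reduce: 153 ≡ 56 (mod 97).
Pull out 2^3: since 97 ≡ 1 (mod 8), (2/97) = +1, so (2/97)^3 = +1.
Reciprocity: 7 ≡ 3 and 97 ≡ 1 (mod 4), so (7/97) = +(97/7).
Reduce top mod 7: now compute (6/7).
Pull out 2: since 7 ≡ 7 (mod 8), (2/7) = +1.
Reciprocity: 3 ≡ 3 and 7 ≡ 3 (mod 4), so (3/7) = −(7/3).
Reduce top mod 3: now compute (1/3).
Reached (1/3) = 1. Collecting the sign flips along the way, the symbol is -1.

-1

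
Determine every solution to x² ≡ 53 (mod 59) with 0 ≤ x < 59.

Since 59 ≡ 3 (mod 4), a square root of 53 is 53^((59+1)/4) = 53^15 mod 59.
Repeated squaring: 53^2≡36, 53^4≡57, 53^8≡4 (mod 59).
53^15 = 53^(8+4+2+1) ≡ 17 (mod 59).
Check: 17² = 289 ≡ 53 (mod 59). The two roots are 17 and 42.

17, 42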